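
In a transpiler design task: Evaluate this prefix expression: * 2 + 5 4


Parsing prefix expression: * 2 + 5 4
Step 1: Innermost operation '+ 5 4'
  5 + 4 = 9
Step 2: Outer operation '* 2 [9]'
  2 * 9 = 18

18


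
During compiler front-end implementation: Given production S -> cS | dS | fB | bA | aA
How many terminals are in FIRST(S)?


Production: S -> cS | dS | fB | bA | aA
Examining each alternative for leading terminals:
  S -> cS : first terminal = 'c'
  S -> dS : first terminal = 'd'
  S -> fB : first terminal = 'f'
  S -> bA : first terminal = 'b'
  S -> aA : first terminal = 'a'
FIRST(S) = {a, b, c, d, f}
Count: 5

5


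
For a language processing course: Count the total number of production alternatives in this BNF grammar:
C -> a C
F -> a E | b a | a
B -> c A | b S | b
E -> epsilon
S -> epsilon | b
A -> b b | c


Counting alternatives per rule:
  C: 1 alternative(s)
  F: 3 alternative(s)
  B: 3 alternative(s)
  E: 1 alternative(s)
  S: 2 alternative(s)
  A: 2 alternative(s)
Sum: 1 + 3 + 3 + 1 + 2 + 2 = 12

12


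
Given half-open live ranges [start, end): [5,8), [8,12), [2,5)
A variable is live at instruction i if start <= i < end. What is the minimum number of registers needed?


Live ranges:
  Var0: [5, 8)
  Var1: [8, 12)
  Var2: [2, 5)
Sweep-line events (position, delta, active):
  pos=2 start -> active=1
  pos=5 end -> active=0
  pos=5 start -> active=1
  pos=8 end -> active=0
  pos=8 start -> active=1
  pos=12 end -> active=0
Maximum simultaneous active: 1
Minimum registers needed: 1

1


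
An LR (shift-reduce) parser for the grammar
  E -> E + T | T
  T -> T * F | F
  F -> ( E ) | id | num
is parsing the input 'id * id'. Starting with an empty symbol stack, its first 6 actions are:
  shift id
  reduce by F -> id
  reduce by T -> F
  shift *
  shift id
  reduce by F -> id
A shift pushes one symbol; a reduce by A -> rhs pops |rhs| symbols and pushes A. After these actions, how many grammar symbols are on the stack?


Tracking the symbol stack through each action:
  Action 1: shift 'id' : push -> stack = [id] (size 1)
  Action 2: reduce by F -> id : pop 1, push F -> stack = [F] (size 1)
  Action 3: reduce by T -> F : pop 1, push T -> stack = [T] (size 1)
  Action 4: shift '*' : push -> stack = [T, *] (size 2)
  Action 5: shift 'id' : push -> stack = [T, *, id] (size 3)
  Action 6: reduce by F -> id : pop 1, push F -> stack = [T, *, F] (size 3)
Final stack size: 3

3


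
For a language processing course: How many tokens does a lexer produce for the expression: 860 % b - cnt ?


Scanning '860 % b - cnt'
Token 1: '860' -> integer_literal
Token 2: '%' -> operator
Token 3: 'b' -> identifier
Token 4: '-' -> operator
Token 5: 'cnt' -> identifier
Total tokens: 5

5


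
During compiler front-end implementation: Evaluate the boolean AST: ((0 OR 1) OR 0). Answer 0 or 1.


Step 1: Evaluate inner node
  0 OR 1 = 1
Step 2: Evaluate root node
  1 OR 0 = 1

1


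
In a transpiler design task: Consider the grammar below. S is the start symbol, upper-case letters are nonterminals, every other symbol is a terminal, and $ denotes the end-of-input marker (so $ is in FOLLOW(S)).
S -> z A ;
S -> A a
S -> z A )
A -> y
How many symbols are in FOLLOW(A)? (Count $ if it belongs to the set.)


S is the start symbol and does not occur in any rule body, so FOLLOW(S) = {$}.
Examining every occurrence of A in a rule body:
  S -> z A ; : A is followed by terminal ';' -> add ';'
  S -> A a : A is followed by terminal 'a' -> add 'a'
  S -> z A ) : A is followed by terminal ')' -> add ')'
  A -> y : A does not occur in the body -> contributes nothing
FOLLOW(A) = {), ;, a}
Count: 3

3


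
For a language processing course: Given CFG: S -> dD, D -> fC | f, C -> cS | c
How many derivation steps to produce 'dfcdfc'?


Grammar: S -> dD, D -> fC | f, C -> cS | c
Deriving 'dfcdfc':
Step 1: S -> dD => dD
Step 2: D -> fC => dfC
Step 3: C -> cS => dfcS
Step 4: S -> dD => dfcdD
Step 5: D -> fC => dfcdfC
Step 6: C -> c => dfcdfc
Total derivation steps: 6

6


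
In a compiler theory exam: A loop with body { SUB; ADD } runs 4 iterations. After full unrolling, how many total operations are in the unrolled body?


Loop body operations: SUB, ADD (2 ops per iteration)
Unrolling 4 iterations:
  Iteration 1: SUB, ADD (2 ops)
  Iteration 2: SUB, ADD (2 ops)
  Iteration 3: SUB, ADD (2 ops)
  Iteration 4: SUB, ADD (2 ops)
Total: 4 iterations * 2 ops/iter = 8 operations

8


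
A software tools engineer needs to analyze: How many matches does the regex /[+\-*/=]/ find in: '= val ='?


Pattern: /[+\-*/=]/ (operators)
Input: '= val ='
Scanning for matches:
  Match 1: '='
  Match 2: '='
Total matches: 2

2


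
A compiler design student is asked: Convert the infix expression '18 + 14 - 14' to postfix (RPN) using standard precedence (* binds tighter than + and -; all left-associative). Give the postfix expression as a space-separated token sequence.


Applying the shunting-yard algorithm:
  Operand 18 -> output
  Push '+' onto operator stack -> op-stack: [+]
  Operand 14 -> output
  See '-' (prec 1); top '+' (prec 1) >= it -> pop '+' to output
  Push '-' onto operator stack -> op-stack: [-]
  Operand 14 -> output
  End of input: pop '-' to output
Postfix result: 18 14 + 14 -

18 14 + 14 -


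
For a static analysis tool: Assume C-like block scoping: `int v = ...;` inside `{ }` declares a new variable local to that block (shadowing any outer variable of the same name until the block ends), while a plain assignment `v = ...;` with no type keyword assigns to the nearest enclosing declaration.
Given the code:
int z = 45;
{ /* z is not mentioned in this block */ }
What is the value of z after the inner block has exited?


Analyzing scoping rules:
Outer scope: declares z = 45
Inner block: z is neither redeclared nor assigned -> unchanged
After the block -> 45
Result: 45

45


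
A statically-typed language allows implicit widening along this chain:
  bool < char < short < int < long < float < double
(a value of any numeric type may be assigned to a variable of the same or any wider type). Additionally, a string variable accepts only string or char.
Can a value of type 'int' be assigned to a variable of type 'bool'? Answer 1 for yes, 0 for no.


Target variable type: bool
Source value type: int
Numeric ranks: int=3, bool=0
Widening allowed iff rank(source) <= rank(target): 3 <= 0? No
Result: 0

0


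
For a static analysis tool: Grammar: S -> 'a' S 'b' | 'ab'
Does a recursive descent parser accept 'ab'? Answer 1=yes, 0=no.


Grammar accepts strings of the form a^n b^n (n >= 1)
Word: 'ab'
Counting: 1 a's and 1 b's
Check: 1 == 1? Yes
Derivation (S -> aSb applied 0 time(s), then S -> ab): S => ab
Accepted

1


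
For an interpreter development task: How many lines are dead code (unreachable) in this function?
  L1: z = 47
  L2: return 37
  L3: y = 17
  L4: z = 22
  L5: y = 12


Analyzing control flow:
  L1: reachable (before return)
  L2: reachable (return statement)
  L3: DEAD (after return at L2)
  L4: DEAD (after return at L2)
  L5: DEAD (after return at L2)
Return at L2, total lines = 5
Dead lines: L3 through L5
Count: 3

3


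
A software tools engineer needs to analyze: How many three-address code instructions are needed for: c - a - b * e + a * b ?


Expression: c - a - b * e + a * b
Generating three-address code (respecting * over +/- precedence):
  Instruction 1: t1 = b * e
  Instruction 2: t2 = a * b
  Instruction 3: t3 = c - a
  Instruction 4: t4 = t3 - t1
  Instruction 5: t5 = t4 + t2
Total instructions: 5

5


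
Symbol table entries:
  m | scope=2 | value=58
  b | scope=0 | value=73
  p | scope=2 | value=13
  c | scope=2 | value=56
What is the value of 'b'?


Searching symbol table for 'b':
  m | scope=2 | value=58
  b | scope=0 | value=73 <- MATCH
  p | scope=2 | value=13
  c | scope=2 | value=56
Found 'b' at scope 0 with value 73

73


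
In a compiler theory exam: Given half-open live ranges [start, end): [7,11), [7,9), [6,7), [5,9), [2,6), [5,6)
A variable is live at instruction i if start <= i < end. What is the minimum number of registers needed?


Live ranges:
  Var0: [7, 11)
  Var1: [7, 9)
  Var2: [6, 7)
  Var3: [5, 9)
  Var4: [2, 6)
  Var5: [5, 6)
Sweep-line events (position, delta, active):
  pos=2 start -> active=1
  pos=5 start -> active=2
  pos=5 start -> active=3
  pos=6 end -> active=2
  pos=6 end -> active=1
  pos=6 start -> active=2
  pos=7 end -> active=1
  pos=7 start -> active=2
  pos=7 start -> active=3
  pos=9 end -> active=2
  pos=9 end -> active=1
  pos=11 end -> active=0
Maximum simultaneous active: 3
Minimum registers needed: 3

3


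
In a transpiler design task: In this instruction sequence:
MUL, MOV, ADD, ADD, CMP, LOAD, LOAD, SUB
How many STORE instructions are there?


Scanning instruction sequence for STORE:
  Position 1: MUL
  Position 2: MOV
  Position 3: ADD
  Position 4: ADD
  Position 5: CMP
  Position 6: LOAD
  Position 7: LOAD
  Position 8: SUB
Matches at positions: []
Total STORE count: 0

0


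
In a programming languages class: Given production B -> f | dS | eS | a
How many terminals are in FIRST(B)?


Production: B -> f | dS | eS | a
Examining each alternative for leading terminals:
  B -> f : first terminal = 'f'
  B -> dS : first terminal = 'd'
  B -> eS : first terminal = 'e'
  B -> a : first terminal = 'a'
FIRST(B) = {a, d, e, f}
Count: 4

4


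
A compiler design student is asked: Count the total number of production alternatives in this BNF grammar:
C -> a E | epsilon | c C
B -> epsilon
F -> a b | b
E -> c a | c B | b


Counting alternatives per rule:
  C: 3 alternative(s)
  B: 1 alternative(s)
  F: 2 alternative(s)
  E: 3 alternative(s)
Sum: 3 + 1 + 2 + 3 = 9

9


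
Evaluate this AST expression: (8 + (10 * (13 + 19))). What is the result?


Expression: (8 + (10 * (13 + 19)))
Evaluating step by step:
  13 + 19 = 32
  10 * 32 = 320
  8 + 320 = 328
Result: 328

328


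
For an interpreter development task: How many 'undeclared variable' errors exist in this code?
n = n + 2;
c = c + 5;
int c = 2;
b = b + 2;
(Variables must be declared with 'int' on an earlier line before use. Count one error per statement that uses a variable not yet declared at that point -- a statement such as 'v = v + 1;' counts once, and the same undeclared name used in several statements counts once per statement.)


Scanning code line by line:
  Line 1: use 'n' -> ERROR (undeclared)
  Line 2: use 'c' -> ERROR (undeclared)
  Line 3: declare 'c' -> declared = ['c']
  Line 4: use 'b' -> ERROR (undeclared)
Total undeclared variable errors: 3

3


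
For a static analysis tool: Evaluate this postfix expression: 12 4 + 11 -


Processing tokens left to right:
Push 12, Push 4
Pop 12 and 4, compute 12 + 4 = 16, push 16
Push 11
Pop 16 and 11, compute 16 - 11 = 5, push 5
Stack result: 5

5


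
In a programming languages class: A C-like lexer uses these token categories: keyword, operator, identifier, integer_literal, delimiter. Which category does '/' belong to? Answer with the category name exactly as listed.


Token: '/'
Checking categories:
  identifier: no
  integer_literal: no
  operator: YES
  keyword: no
  delimiter: no
Category: operator

operator


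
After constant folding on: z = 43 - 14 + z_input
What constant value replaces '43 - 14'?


Identifying constant sub-expression:
  Original: z = 43 - 14 + z_input
  43 and 14 are both compile-time constants
  Evaluating: 43 - 14 = 29
  After folding: z = 29 + z_input

29


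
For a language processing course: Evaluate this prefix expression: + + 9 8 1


Parsing prefix expression: + + 9 8 1
Step 1: Innermost operation '+ 9 8'
  9 + 8 = 17
Step 2: Outer operation '+ [17] 1'
  17 + 1 = 18

18


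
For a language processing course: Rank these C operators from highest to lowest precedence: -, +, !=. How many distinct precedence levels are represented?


Looking up precedence for each operator:
  - -> precedence 5
  + -> precedence 5
  != -> precedence 3
Sorted highest to lowest: -, +, !=
Distinct precedence values: [5, 3]
Number of distinct levels: 2

2


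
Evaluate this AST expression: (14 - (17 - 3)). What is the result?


Expression: (14 - (17 - 3))
Evaluating step by step:
  17 - 3 = 14
  14 - 14 = 0
Result: 0

0


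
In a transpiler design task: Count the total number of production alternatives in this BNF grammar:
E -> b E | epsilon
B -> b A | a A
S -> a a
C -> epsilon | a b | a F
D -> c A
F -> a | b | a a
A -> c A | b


Counting alternatives per rule:
  E: 2 alternative(s)
  B: 2 alternative(s)
  S: 1 alternative(s)
  C: 3 alternative(s)
  D: 1 alternative(s)
  F: 3 alternative(s)
  A: 2 alternative(s)
Sum: 2 + 2 + 1 + 3 + 1 + 3 + 2 = 14

14


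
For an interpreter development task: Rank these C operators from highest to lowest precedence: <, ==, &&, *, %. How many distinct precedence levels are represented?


Looking up precedence for each operator:
  < -> precedence 4
  == -> precedence 3
  && -> precedence 2
  * -> precedence 6
  % -> precedence 6
Sorted highest to lowest: *, %, <, ==, &&
Distinct precedence values: [6, 4, 3, 2]
Number of distinct levels: 4

4


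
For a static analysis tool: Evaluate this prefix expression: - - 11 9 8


Parsing prefix expression: - - 11 9 8
Step 1: Innermost operation '- 11 9'
  11 - 9 = 2
Step 2: Outer operation '- [2] 8'
  2 - 8 = -6

-6


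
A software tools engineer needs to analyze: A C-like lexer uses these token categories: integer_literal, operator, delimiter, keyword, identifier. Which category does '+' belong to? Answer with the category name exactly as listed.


Token: '+'
Checking categories:
  identifier: no
  integer_literal: no
  operator: YES
  keyword: no
  delimiter: no
Category: operator

operator


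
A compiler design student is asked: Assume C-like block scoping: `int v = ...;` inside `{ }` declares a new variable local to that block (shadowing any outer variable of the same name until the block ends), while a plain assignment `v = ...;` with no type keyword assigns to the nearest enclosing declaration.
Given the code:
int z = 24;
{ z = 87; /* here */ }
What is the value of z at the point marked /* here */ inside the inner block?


Analyzing scoping rules:
Outer scope: declares z = 24
Inner block: 'z = 87;' has no type keyword, so it is an assignment to the outer z (no shadowing)
Inside the block, after the assignment -> 87
Result: 87

87


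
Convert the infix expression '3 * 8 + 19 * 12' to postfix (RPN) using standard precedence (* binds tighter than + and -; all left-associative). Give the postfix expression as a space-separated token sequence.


Applying the shunting-yard algorithm:
  Operand 3 -> output
  Push '*' onto operator stack -> op-stack: [*]
  Operand 8 -> output
  See '+' (prec 1); top '*' (prec 2) >= it -> pop '*' to output
  Push '+' onto operator stack -> op-stack: [+]
  Operand 19 -> output
  Push '*' onto operator stack -> op-stack: [+, *]
  Operand 12 -> output
  End of input: pop '*' to output
  End of input: pop '+' to output
Postfix result: 3 8 * 19 12 * +

3 8 * 19 12 * +


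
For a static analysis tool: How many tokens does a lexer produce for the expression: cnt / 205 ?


Scanning 'cnt / 205'
Token 1: 'cnt' -> identifier
Token 2: '/' -> operator
Token 3: '205' -> integer_literal
Total tokens: 3

3


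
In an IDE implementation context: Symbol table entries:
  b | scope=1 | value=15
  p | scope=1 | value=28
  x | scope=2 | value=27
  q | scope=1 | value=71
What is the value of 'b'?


Searching symbol table for 'b':
  b | scope=1 | value=15 <- MATCH
  p | scope=1 | value=28
  x | scope=2 | value=27
  q | scope=1 | value=71
Found 'b' at scope 1 with value 15

15


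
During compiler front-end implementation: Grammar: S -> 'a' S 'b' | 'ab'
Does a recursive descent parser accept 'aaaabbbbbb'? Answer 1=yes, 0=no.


Grammar accepts strings of the form a^n b^n (n >= 1)
Word: 'aaaabbbbbb'
Counting: 4 a's and 6 b's
Check: 4 == 6? No
Mismatch: a-count != b-count
Rejected

0


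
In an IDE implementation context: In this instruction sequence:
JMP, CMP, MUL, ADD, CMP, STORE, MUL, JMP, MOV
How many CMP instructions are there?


Scanning instruction sequence for CMP:
  Position 1: JMP
  Position 2: CMP <- MATCH
  Position 3: MUL
  Position 4: ADD
  Position 5: CMP <- MATCH
  Position 6: STORE
  Position 7: MUL
  Position 8: JMP
  Position 9: MOV
Matches at positions: [2, 5]
Total CMP count: 2

2


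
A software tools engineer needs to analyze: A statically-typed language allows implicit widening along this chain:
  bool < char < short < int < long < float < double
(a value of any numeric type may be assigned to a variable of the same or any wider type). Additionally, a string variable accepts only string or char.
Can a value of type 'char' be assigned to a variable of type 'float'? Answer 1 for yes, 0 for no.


Target variable type: float
Source value type: char
Numeric ranks: char=1, float=5
Widening allowed iff rank(source) <= rank(target): 1 <= 5? Yes
Result: 1

1


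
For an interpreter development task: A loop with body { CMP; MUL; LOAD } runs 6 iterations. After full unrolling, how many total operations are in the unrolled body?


Loop body operations: CMP, MUL, LOAD (3 ops per iteration)
Unrolling 6 iterations:
  Iteration 1: CMP, MUL, LOAD (3 ops)
  Iteration 2: CMP, MUL, LOAD (3 ops)
  Iteration 3: CMP, MUL, LOAD (3 ops)
  Iteration 4: CMP, MUL, LOAD (3 ops)
  Iteration 5: CMP, MUL, LOAD (3 ops)
  Iteration 6: CMP, MUL, LOAD (3 ops)
Total: 6 iterations * 3 ops/iter = 18 operations

18


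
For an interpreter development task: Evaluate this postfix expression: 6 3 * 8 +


Processing tokens left to right:
Push 6, Push 3
Pop 6 and 3, compute 6 * 3 = 18, push 18
Push 8
Pop 18 and 8, compute 18 + 8 = 26, push 26
Stack result: 26

26


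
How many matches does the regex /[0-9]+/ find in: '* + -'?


Pattern: /[0-9]+/ (int literals)
Input: '* + -'
Scanning for matches:
Total matches: 0

0


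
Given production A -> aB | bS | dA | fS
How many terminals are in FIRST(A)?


Production: A -> aB | bS | dA | fS
Examining each alternative for leading terminals:
  A -> aB : first terminal = 'a'
  A -> bS : first terminal = 'b'
  A -> dA : first terminal = 'd'
  A -> fS : first terminal = 'f'
FIRST(A) = {a, b, d, f}
Count: 4

4


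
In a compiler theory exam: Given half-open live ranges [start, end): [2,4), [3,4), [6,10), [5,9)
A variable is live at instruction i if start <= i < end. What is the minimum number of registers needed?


Live ranges:
  Var0: [2, 4)
  Var1: [3, 4)
  Var2: [6, 10)
  Var3: [5, 9)
Sweep-line events (position, delta, active):
  pos=2 start -> active=1
  pos=3 start -> active=2
  pos=4 end -> active=1
  pos=4 end -> active=0
  pos=5 start -> active=1
  pos=6 start -> active=2
  pos=9 end -> active=1
  pos=10 end -> active=0
Maximum simultaneous active: 2
Minimum registers needed: 2

2


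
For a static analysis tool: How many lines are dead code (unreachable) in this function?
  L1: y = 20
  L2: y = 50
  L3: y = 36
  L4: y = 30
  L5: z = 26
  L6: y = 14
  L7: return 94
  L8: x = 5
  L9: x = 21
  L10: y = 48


Analyzing control flow:
  L1: reachable (before return)
  L2: reachable (before return)
  L3: reachable (before return)
  L4: reachable (before return)
  L5: reachable (before return)
  L6: reachable (before return)
  L7: reachable (return statement)
  L8: DEAD (after return at L7)
  L9: DEAD (after return at L7)
  L10: DEAD (after return at L7)
Return at L7, total lines = 10
Dead lines: L8 through L10
Count: 3

3


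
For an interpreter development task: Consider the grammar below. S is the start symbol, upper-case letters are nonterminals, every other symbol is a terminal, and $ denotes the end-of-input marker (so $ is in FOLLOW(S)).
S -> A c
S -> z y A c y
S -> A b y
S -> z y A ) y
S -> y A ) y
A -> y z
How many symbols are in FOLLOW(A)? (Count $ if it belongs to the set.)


S is the start symbol and does not occur in any rule body, so FOLLOW(S) = {$}.
Examining every occurrence of A in a rule body:
  S -> A c : A is followed by terminal 'c' -> add 'c'
  S -> z y A c y : A is followed by terminal 'c' -> add 'c' (already in the set)
  S -> A b y : A is followed by terminal 'b' -> add 'b'
  S -> z y A ) y : A is followed by terminal ')' -> add ')'
  S -> y A ) y : A is followed by terminal ')' -> add ')' (already in the set)
  A -> y z : A does not occur in the body -> contributes nothing
FOLLOW(A) = {), b, c}
Count: 3

3


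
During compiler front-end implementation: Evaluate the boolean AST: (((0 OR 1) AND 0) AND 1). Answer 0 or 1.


Step 1: Evaluate inner node
  0 OR 1 = 1
Step 2: Evaluate next node
  1 AND 0 = 0
Step 3: Evaluate root node
  0 AND 1 = 0

0


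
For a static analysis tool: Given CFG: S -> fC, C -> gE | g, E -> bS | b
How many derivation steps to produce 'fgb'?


Grammar: S -> fC, C -> gE | g, E -> bS | b
Deriving 'fgb':
Step 1: S -> fC => fC
Step 2: C -> gE => fgE
Step 3: E -> b => fgb
Total derivation steps: 3

3


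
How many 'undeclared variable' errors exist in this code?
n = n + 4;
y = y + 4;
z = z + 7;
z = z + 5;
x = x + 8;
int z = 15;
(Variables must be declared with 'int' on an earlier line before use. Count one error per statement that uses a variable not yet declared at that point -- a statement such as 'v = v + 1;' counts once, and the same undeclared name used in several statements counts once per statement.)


Scanning code line by line:
  Line 1: use 'n' -> ERROR (undeclared)
  Line 2: use 'y' -> ERROR (undeclared)
  Line 3: use 'z' -> ERROR (undeclared)
  Line 4: use 'z' -> ERROR (undeclared)
  Line 5: use 'x' -> ERROR (undeclared)
  Line 6: declare 'z' -> declared = ['z']
Total undeclared variable errors: 5

5


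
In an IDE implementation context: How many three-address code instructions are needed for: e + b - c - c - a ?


Expression: e + b - c - c - a
Generating three-address code (respecting * over +/- precedence):
  Instruction 1: t1 = e + b
  Instruction 2: t2 = t1 - c
  Instruction 3: t3 = t2 - c
  Instruction 4: t4 = t3 - a
Total instructions: 4

4


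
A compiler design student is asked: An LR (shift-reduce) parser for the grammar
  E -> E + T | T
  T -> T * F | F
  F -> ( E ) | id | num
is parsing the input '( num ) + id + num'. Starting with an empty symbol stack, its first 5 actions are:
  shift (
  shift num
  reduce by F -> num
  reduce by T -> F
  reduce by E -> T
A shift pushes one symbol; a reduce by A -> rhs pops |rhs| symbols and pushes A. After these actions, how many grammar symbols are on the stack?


Tracking the symbol stack through each action:
  Action 1: shift '(' : push -> stack = [(] (size 1)
  Action 2: shift 'num' : push -> stack = [(, num] (size 2)
  Action 3: reduce by F -> num : pop 1, push F -> stack = [(, F] (size 2)
  Action 4: reduce by T -> F : pop 1, push T -> stack = [(, T] (size 2)
  Action 5: reduce by E -> T : pop 1, push E -> stack = [(, E] (size 2)
Final stack size: 2

2


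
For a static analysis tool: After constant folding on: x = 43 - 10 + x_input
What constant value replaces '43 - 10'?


Identifying constant sub-expression:
  Original: x = 43 - 10 + x_input
  43 and 10 are both compile-time constants
  Evaluating: 43 - 10 = 33
  After folding: x = 33 + x_input

33


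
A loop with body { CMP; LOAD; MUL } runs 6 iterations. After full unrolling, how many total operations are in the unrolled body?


Loop body operations: CMP, LOAD, MUL (3 ops per iteration)
Unrolling 6 iterations:
  Iteration 1: CMP, LOAD, MUL (3 ops)
  Iteration 2: CMP, LOAD, MUL (3 ops)
  Iteration 3: CMP, LOAD, MUL (3 ops)
  Iteration 4: CMP, LOAD, MUL (3 ops)
  Iteration 5: CMP, LOAD, MUL (3 ops)
  Iteration 6: CMP, LOAD, MUL (3 ops)
Total: 6 iterations * 3 ops/iter = 18 operations

18


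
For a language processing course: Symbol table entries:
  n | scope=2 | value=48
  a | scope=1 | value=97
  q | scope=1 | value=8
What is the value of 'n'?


Searching symbol table for 'n':
  n | scope=2 | value=48 <- MATCH
  a | scope=1 | value=97
  q | scope=1 | value=8
Found 'n' at scope 2 with value 48

48


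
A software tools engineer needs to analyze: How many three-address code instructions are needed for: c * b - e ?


Expression: c * b - e
Generating three-address code (respecting * over +/- precedence):
  Instruction 1: t1 = c * b
  Instruction 2: t2 = t1 - e
Total instructions: 2

2


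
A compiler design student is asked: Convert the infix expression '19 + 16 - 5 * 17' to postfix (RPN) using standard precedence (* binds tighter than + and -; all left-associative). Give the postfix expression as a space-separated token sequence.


Applying the shunting-yard algorithm:
  Operand 19 -> output
  Push '+' onto operator stack -> op-stack: [+]
  Operand 16 -> output
  See '-' (prec 1); top '+' (prec 1) >= it -> pop '+' to output
  Push '-' onto operator stack -> op-stack: [-]
  Operand 5 -> output
  Push '*' onto operator stack -> op-stack: [-, *]
  Operand 17 -> output
  End of input: pop '*' to output
  End of input: pop '-' to output
Postfix result: 19 16 + 5 17 * -

19 16 + 5 17 * -


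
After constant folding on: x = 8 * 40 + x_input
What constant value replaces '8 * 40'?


Identifying constant sub-expression:
  Original: x = 8 * 40 + x_input
  8 and 40 are both compile-time constants
  Evaluating: 8 * 40 = 320
  After folding: x = 320 + x_input

320


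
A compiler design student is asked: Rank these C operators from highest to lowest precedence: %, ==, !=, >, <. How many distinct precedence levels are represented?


Looking up precedence for each operator:
  % -> precedence 6
  == -> precedence 3
  != -> precedence 3
  > -> precedence 4
  < -> precedence 4
Sorted highest to lowest: %, >, <, ==, !=
Distinct precedence values: [6, 4, 3]
Number of distinct levels: 3

3


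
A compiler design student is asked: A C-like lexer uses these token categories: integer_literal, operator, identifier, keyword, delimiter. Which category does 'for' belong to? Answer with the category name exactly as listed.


Token: 'for'
Checking categories:
  identifier: no
  integer_literal: no
  operator: no
  keyword: YES
  delimiter: no
Category: keyword

keyword


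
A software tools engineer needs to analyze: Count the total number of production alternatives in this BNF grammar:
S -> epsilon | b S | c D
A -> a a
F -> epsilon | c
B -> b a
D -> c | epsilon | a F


Counting alternatives per rule:
  S: 3 alternative(s)
  A: 1 alternative(s)
  F: 2 alternative(s)
  B: 1 alternative(s)
  D: 3 alternative(s)
Sum: 3 + 1 + 2 + 1 + 3 = 10

10


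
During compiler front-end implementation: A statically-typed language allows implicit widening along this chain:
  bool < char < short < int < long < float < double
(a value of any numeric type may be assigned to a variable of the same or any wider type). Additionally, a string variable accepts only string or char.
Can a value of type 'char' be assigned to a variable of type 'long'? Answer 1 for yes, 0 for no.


Target variable type: long
Source value type: char
Numeric ranks: char=1, long=4
Widening allowed iff rank(source) <= rank(target): 1 <= 4? Yes
Result: 1

1


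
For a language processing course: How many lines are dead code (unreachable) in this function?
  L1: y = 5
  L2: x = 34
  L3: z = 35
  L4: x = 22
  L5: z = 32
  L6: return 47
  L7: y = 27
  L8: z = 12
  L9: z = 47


Analyzing control flow:
  L1: reachable (before return)
  L2: reachable (before return)
  L3: reachable (before return)
  L4: reachable (before return)
  L5: reachable (before return)
  L6: reachable (return statement)
  L7: DEAD (after return at L6)
  L8: DEAD (after return at L6)
  L9: DEAD (after return at L6)
Return at L6, total lines = 9
Dead lines: L7 through L9
Count: 3

3


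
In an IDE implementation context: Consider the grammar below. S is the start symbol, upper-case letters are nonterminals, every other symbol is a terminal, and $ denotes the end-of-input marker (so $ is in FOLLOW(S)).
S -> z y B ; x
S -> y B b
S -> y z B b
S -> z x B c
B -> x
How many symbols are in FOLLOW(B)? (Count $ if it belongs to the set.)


S is the start symbol and does not occur in any rule body, so FOLLOW(S) = {$}.
Examining every occurrence of B in a rule body:
  S -> z y B ; x : B is followed by terminal ';' -> add ';'
  S -> y B b : B is followed by terminal 'b' -> add 'b'
  S -> y z B b : B is followed by terminal 'b' -> add 'b' (already in the set)
  S -> z x B c : B is followed by terminal 'c' -> add 'c'
  B -> x : B does not occur in the body -> contributes nothing
FOLLOW(B) = {;, b, c}
Count: 3

3


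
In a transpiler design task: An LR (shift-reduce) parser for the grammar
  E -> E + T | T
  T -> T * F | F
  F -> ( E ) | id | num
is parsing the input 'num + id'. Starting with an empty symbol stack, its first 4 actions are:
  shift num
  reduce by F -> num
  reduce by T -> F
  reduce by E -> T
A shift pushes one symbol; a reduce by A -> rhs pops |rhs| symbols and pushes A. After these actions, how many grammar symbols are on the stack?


Tracking the symbol stack through each action:
  Action 1: shift 'num' : push -> stack = [num] (size 1)
  Action 2: reduce by F -> num : pop 1, push F -> stack = [F] (size 1)
  Action 3: reduce by T -> F : pop 1, push T -> stack = [T] (size 1)
  Action 4: reduce by E -> T : pop 1, push E -> stack = [E] (size 1)
Final stack size: 1

1


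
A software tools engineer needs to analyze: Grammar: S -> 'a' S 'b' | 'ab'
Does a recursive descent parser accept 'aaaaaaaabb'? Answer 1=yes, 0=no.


Grammar accepts strings of the form a^n b^n (n >= 1)
Word: 'aaaaaaaabb'
Counting: 8 a's and 2 b's
Check: 8 == 2? No
Mismatch: a-count != b-count
Rejected

0


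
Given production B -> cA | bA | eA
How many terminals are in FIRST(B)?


Production: B -> cA | bA | eA
Examining each alternative for leading terminals:
  B -> cA : first terminal = 'c'
  B -> bA : first terminal = 'b'
  B -> eA : first terminal = 'e'
FIRST(B) = {b, c, e}
Count: 3

3


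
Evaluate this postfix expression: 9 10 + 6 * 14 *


Processing tokens left to right:
Push 9, Push 10
Pop 9 and 10, compute 9 + 10 = 19, push 19
Push 6
Pop 19 and 6, compute 19 * 6 = 114, push 114
Push 14
Pop 114 and 14, compute 114 * 14 = 1596, push 1596
Stack result: 1596

1596


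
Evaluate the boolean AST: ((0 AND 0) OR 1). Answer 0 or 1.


Step 1: Evaluate inner node
  0 AND 0 = 0
Step 2: Evaluate root node
  0 OR 1 = 1

1


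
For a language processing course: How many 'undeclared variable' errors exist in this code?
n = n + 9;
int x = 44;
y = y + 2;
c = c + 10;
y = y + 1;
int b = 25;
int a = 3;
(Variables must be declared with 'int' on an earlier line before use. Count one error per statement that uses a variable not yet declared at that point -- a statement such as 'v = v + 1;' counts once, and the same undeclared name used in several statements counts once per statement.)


Scanning code line by line:
  Line 1: use 'n' -> ERROR (undeclared)
  Line 2: declare 'x' -> declared = ['x']
  Line 3: use 'y' -> ERROR (undeclared)
  Line 4: use 'c' -> ERROR (undeclared)
  Line 5: use 'y' -> ERROR (undeclared)
  Line 6: declare 'b' -> declared = ['b', 'x']
  Line 7: declare 'a' -> declared = ['a', 'b', 'x']
Total undeclared variable errors: 4

4


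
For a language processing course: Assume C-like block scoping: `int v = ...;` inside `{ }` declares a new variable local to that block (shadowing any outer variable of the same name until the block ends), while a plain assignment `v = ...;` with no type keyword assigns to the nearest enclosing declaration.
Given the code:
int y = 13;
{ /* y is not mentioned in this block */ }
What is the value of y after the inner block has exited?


Analyzing scoping rules:
Outer scope: declares y = 13
Inner block: y is neither redeclared nor assigned -> unchanged
After the block -> 13
Result: 13

13


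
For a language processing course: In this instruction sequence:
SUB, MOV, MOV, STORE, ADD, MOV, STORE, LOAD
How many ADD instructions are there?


Scanning instruction sequence for ADD:
  Position 1: SUB
  Position 2: MOV
  Position 3: MOV
  Position 4: STORE
  Position 5: ADD <- MATCH
  Position 6: MOV
  Position 7: STORE
  Position 8: LOAD
Matches at positions: [5]
Total ADD count: 1

1


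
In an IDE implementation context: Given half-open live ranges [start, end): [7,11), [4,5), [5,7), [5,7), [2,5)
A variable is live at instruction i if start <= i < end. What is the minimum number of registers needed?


Live ranges:
  Var0: [7, 11)
  Var1: [4, 5)
  Var2: [5, 7)
  Var3: [5, 7)
  Var4: [2, 5)
Sweep-line events (position, delta, active):
  pos=2 start -> active=1
  pos=4 start -> active=2
  pos=5 end -> active=1
  pos=5 end -> active=0
  pos=5 start -> active=1
  pos=5 start -> active=2
  pos=7 end -> active=1
  pos=7 end -> active=0
  pos=7 start -> active=1
  pos=11 end -> active=0
Maximum simultaneous active: 2
Minimum registers needed: 2

2


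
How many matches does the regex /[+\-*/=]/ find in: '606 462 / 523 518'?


Pattern: /[+\-*/=]/ (operators)
Input: '606 462 / 523 518'
Scanning for matches:
  Match 1: '/'
Total matches: 1

1


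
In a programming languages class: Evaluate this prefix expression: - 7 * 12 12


Parsing prefix expression: - 7 * 12 12
Step 1: Innermost operation '* 12 12'
  12 * 12 = 144
Step 2: Outer operation '- 7 [144]'
  7 - 144 = -137

-137


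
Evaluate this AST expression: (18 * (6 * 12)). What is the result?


Expression: (18 * (6 * 12))
Evaluating step by step:
  6 * 12 = 72
  18 * 72 = 1296
Result: 1296

1296


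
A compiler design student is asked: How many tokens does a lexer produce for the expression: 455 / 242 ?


Scanning '455 / 242'
Token 1: '455' -> integer_literal
Token 2: '/' -> operator
Token 3: '242' -> integer_literal
Total tokens: 3

3


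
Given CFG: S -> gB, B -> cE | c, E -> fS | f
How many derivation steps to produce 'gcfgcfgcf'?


Grammar: S -> gB, B -> cE | c, E -> fS | f
Deriving 'gcfgcfgcf':
Step 1: S -> gB => gB
Step 2: B -> cE => gcE
Step 3: E -> fS => gcfS
Step 4: S -> gB => gcfgB
Step 5: B -> cE => gcfgcE
Step 6: E -> fS => gcfgcfS
Step 7: S -> gB => gcfgcfgB
Step 8: B -> cE => gcfgcfgcE
Step 9: E -> f => gcfgcfgcf
Total derivation steps: 9

9


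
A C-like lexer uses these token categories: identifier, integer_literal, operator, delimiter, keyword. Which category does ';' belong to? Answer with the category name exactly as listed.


Token: ';'
Checking categories:
  identifier: no
  integer_literal: no
  operator: no
  keyword: no
  delimiter: YES
Category: delimiter

delimiter


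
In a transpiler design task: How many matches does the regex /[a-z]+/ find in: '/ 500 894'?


Pattern: /[a-z]+/ (identifiers)
Input: '/ 500 894'
Scanning for matches:
Total matches: 0

0


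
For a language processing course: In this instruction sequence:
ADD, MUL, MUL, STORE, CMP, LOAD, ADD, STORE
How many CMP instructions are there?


Scanning instruction sequence for CMP:
  Position 1: ADD
  Position 2: MUL
  Position 3: MUL
  Position 4: STORE
  Position 5: CMP <- MATCH
  Position 6: LOAD
  Position 7: ADD
  Position 8: STORE
Matches at positions: [5]
Total CMP count: 1

1


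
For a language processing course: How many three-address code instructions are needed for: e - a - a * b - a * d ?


Expression: e - a - a * b - a * d
Generating three-address code (respecting * over +/- precedence):
  Instruction 1: t1 = a * b
  Instruction 2: t2 = a * d
  Instruction 3: t3 = e - a
  Instruction 4: t4 = t3 - t1
  Instruction 5: t5 = t4 - t2
Total instructions: 5

5


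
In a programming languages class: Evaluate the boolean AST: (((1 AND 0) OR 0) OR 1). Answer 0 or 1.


Step 1: Evaluate inner node
  1 AND 0 = 0
Step 2: Evaluate next node
  0 OR 0 = 0
Step 3: Evaluate root node
  0 OR 1 = 1

1


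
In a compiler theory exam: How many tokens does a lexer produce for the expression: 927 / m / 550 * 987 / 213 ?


Scanning '927 / m / 550 * 987 / 213'
Token 1: '927' -> integer_literal
Token 2: '/' -> operator
Token 3: 'm' -> identifier
Token 4: '/' -> operator
Token 5: '550' -> integer_literal
Token 6: '*' -> operator
Token 7: '987' -> integer_literal
Token 8: '/' -> operator
Token 9: '213' -> integer_literal
Total tokens: 9

9


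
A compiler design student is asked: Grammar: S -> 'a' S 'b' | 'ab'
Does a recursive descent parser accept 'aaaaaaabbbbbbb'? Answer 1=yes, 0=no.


Grammar accepts strings of the form a^n b^n (n >= 1)
Word: 'aaaaaaabbbbbbb'
Counting: 7 a's and 7 b's
Check: 7 == 7? Yes
Derivation (S -> aSb applied 6 time(s), then S -> ab): S => aSb => aaSbb => aaaSbbb => aaaaSbbbb => aaaaaSbbbbb => aaaaaaSbbbbbb => aaaaaaabbbbbbb
Accepted

1


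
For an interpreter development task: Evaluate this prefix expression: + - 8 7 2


Parsing prefix expression: + - 8 7 2
Step 1: Innermost operation '- 8 7'
  8 - 7 = 1
Step 2: Outer operation '+ [1] 2'
  1 + 2 = 3

3


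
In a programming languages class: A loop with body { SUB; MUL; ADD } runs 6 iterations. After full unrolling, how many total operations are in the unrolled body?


Loop body operations: SUB, MUL, ADD (3 ops per iteration)
Unrolling 6 iterations:
  Iteration 1: SUB, MUL, ADD (3 ops)
  Iteration 2: SUB, MUL, ADD (3 ops)
  Iteration 3: SUB, MUL, ADD (3 ops)
  Iteration 4: SUB, MUL, ADD (3 ops)
  Iteration 5: SUB, MUL, ADD (3 ops)
  Iteration 6: SUB, MUL, ADD (3 ops)
Total: 6 iterations * 3 ops/iter = 18 operations

18


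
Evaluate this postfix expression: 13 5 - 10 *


Processing tokens left to right:
Push 13, Push 5
Pop 13 and 5, compute 13 - 5 = 8, push 8
Push 10
Pop 8 and 10, compute 8 * 10 = 80, push 80
Stack result: 80

80


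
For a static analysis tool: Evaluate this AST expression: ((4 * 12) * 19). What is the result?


Expression: ((4 * 12) * 19)
Evaluating step by step:
  4 * 12 = 48
  48 * 19 = 912
Result: 912

912


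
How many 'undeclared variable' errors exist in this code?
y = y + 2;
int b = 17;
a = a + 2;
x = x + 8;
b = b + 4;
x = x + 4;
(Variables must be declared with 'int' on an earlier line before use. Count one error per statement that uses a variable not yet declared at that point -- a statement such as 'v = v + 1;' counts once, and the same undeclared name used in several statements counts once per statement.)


Scanning code line by line:
  Line 1: use 'y' -> ERROR (undeclared)
  Line 2: declare 'b' -> declared = ['b']
  Line 3: use 'a' -> ERROR (undeclared)
  Line 4: use 'x' -> ERROR (undeclared)
  Line 5: use 'b' -> OK (declared)
  Line 6: use 'x' -> ERROR (undeclared)
Total undeclared variable errors: 4

4


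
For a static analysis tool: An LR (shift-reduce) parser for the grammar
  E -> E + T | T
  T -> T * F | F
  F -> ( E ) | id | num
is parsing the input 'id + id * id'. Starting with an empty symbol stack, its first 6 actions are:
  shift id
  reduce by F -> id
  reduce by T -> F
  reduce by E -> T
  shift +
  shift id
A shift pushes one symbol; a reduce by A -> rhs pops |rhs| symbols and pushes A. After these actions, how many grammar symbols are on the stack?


Tracking the symbol stack through each action:
  Action 1: shift 'id' : push -> stack = [id] (size 1)
  Action 2: reduce by F -> id : pop 1, push F -> stack = [F] (size 1)
  Action 3: reduce by T -> F : pop 1, push T -> stack = [T] (size 1)
  Action 4: reduce by E -> T : pop 1, push E -> stack = [E] (size 1)
  Action 5: shift '+' : push -> stack = [E, +] (size 2)
  Action 6: shift 'id' : push -> stack = [E, +, id] (size 3)
Final stack size: 3

3


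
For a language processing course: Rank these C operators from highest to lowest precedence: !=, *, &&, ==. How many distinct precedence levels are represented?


Looking up precedence for each operator:
  != -> precedence 3
  * -> precedence 6
  && -> precedence 2
  == -> precedence 3
Sorted highest to lowest: *, !=, ==, &&
Distinct precedence values: [6, 3, 2]
Number of distinct levels: 3

3


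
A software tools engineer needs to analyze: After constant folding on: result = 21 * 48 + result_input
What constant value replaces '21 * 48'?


Identifying constant sub-expression:
  Original: result = 21 * 48 + result_input
  21 and 48 are both compile-time constants
  Evaluating: 21 * 48 = 1008
  After folding: result = 1008 + result_input

1008
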